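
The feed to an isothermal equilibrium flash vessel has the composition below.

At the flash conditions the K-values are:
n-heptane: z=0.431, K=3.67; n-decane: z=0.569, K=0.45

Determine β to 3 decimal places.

β = 0.571

Rachford–Rice: g(β) = Σ zᵢ(Kᵢ−1)/(1+β(Kᵢ−1)) = 0.
Feasibility: ΣzᵢKᵢ = 1.838, Σzᵢ/Kᵢ = 1.382 — both > 1, two phases present.
Binary case is linear: z₁(K₁−1)(1+β(K₂−1)) + z₂(K₂−1)(1+β(K₁−1)) = 0
⇒ β = [z₁(K₁−1)+z₂(K₂−1)] / [−(K₁−1)(K₂−1)] = 0.8378/1.4685 = 0.571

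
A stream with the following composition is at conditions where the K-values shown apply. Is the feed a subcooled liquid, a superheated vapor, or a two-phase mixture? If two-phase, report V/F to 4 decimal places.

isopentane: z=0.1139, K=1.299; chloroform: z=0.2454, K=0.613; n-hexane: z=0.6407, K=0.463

subcooled liquid

ΣzᵢKᵢ = 0.5950; Σzᵢ/Kᵢ = 1.8718.
Since ΣzᵢKᵢ < 1 the mixture is below its bubble point — single liquid phase.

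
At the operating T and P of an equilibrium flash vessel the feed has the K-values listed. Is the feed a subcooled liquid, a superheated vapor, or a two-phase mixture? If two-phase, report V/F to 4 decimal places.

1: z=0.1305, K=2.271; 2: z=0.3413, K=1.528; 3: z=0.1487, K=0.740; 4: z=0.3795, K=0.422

ΣzᵢKᵢ = 1.0881; Σzᵢ/Kᵢ = 1.3811.
Both exceed 1, so a two-phase solution exists.
Let ψ = V/F and solve Σ zᵢ(Kᵢ−1)/(1+ψ(Kᵢ−1)) = 0.
Newton–Raphson from ψ = 0.34:
  ψ = 0.3400: g = -0.04682, g' = -0.3797 → ψ = 0.2167
  ψ = 0.2167: g = 0.00003, g' = -0.3832 → ψ = 0.2168
Converged at ψ = 0.2168.

two-phase, V/F = 0.2168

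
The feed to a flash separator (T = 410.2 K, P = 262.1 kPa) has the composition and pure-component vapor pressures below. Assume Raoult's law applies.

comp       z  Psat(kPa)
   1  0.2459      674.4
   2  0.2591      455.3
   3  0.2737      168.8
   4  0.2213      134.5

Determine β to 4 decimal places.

β = 0.7443

Raoult's law: Kᵢ = Pᵢˢᵃᵗ/P = Pᵢˢᵃᵗ/262.1.
  K_1 = 674.4/262.1 = 2.573064, K_2 = 455.3/262.1 = 1.737123, K_3 = 168.8/262.1 = 0.644029, K_4 = 134.5/262.1 = 0.513163
Material balance + equilibrium reduce to Σ zᵢ(Kᵢ−1)/(1+β(Kᵢ−1)) = 0.
g(0) = ΣzᵢKᵢ − 1 = 0.3726 and g(1) = 1 − Σzᵢ/Kᵢ = -0.1009, so a root lies in (0, 1).
Newton iteration, β⁰ = 0.58:
  β = 0.5800: g = 0.06315, g' = -0.3924 → β = 0.7409
  β = 0.7409: g = 0.00128, g' = -0.3810 → β = 0.7443
Converged at β = 0.7443.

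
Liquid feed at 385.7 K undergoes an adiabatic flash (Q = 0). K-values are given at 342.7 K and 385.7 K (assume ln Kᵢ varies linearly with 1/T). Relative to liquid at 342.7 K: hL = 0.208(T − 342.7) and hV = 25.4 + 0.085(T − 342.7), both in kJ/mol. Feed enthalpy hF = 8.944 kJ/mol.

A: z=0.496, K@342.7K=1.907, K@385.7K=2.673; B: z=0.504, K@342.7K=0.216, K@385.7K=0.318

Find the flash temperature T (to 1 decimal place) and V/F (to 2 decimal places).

Adiabatic flash: solve Rachford–Rice at each trial T, then check hF = ψ·hV(T) + (1−ψ)·hL(T).
  T = 342.7 K: K = (1.907, 0.216), RR gives ψ = 0.077, H_out = 1.955 kJ/mol
  T = 385.7 K: K = (2.673, 0.318), RR gives ψ = 0.426, H_out = 17.512 kJ/mol
  T = 364.2 K: K = (2.280, 0.265), RR gives ψ = 0.281, H_out = 10.873 kJ/mol
  T = 353.4 K: K = (2.090, 0.240), RR gives ψ = 0.190, H_out = 6.807 kJ/mol
  T = 358.8 K: K = (2.185, 0.252), RR gives ψ = 0.238, H_out = 8.922 kJ/mol
  T = 361.5 K: K = (2.232, 0.259), RR gives ψ = 0.260, H_out = 9.916 kJ/mol
  T = 360.1 K: K = (2.208, 0.255), RR gives ψ = 0.249, H_out = 9.406 kJ/mol
Linear interpolation between T = 358.8 (H_out = 8.922) and T = 360.1 (H_out = 9.406) on hF = 8.944 gives T ≈ 358.9 K, at which ψ = 0.24.

T = 358.9 K, V/F = 0.24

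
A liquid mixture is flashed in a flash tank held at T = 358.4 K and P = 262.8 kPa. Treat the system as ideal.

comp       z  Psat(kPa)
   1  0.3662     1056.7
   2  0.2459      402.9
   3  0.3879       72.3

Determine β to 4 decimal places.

Raoult's law: Kᵢ = Pᵢˢᵃᵗ/P = Pᵢˢᵃᵗ/262.8.
  K_1 = 1056.7/262.8 = 4.020928, K_2 = 402.9/262.8 = 1.533105, K_3 = 72.3/262.8 = 0.275114
Rachford–Rice: g(β) = Σ zᵢ(Kᵢ−1)/(1+β(Kᵢ−1)) = 0.
Check two-phase: ΣzᵢKᵢ = 1.9562 > 1 and Σzᵢ/Kᵢ = 1.6614 > 1, so g(0) = 0.9562 > 0 and g(1) = -0.6614 < 0.
Iterate (Newton) starting at β = 0.34:
  β = 0.3400: g = 0.28356, g' = -1.2223 → β = 0.5720
  β = 0.5720: g = 0.02565, g' = -1.0850 → β = 0.5956
  β = 0.5956: g = -0.00014, g' = -1.0980 → β = 0.5955
Converged at β = 0.5955.

β = 0.5955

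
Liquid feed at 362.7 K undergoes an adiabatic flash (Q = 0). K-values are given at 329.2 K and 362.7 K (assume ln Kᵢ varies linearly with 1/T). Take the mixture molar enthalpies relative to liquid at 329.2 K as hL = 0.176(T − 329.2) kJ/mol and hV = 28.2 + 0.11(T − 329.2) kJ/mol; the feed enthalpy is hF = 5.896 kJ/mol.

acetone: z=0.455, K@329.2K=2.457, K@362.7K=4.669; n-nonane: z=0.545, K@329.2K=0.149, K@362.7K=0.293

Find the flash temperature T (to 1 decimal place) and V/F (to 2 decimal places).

Adiabatic flash: solve Rachford–Rice at each trial T, then check hF = ψ·hV(T) + (1−ψ)·hL(T).
  T = 329.2 K: K = (2.457, 0.149), RR gives ψ = 0.161, H_out = 4.529 kJ/mol
  T = 362.7 K: K = (4.669, 0.293), RR gives ψ = 0.495, H_out = 18.761 kJ/mol
  T = 345.9 K: K = (3.437, 0.212), RR gives ψ = 0.354, H_out = 12.529 kJ/mol
  T = 337.5 K: K = (2.915, 0.178), RR gives ψ = 0.269, H_out = 8.905 kJ/mol
  T = 333.4 K: K = (2.682, 0.163), RR gives ψ = 0.220, H_out = 6.877 kJ/mol
  T = 331.3 K: K = (2.568, 0.156), RR gives ψ = 0.192, H_out = 5.743 kJ/mol
Linear interpolation between T = 331.3 (H_out = 5.743) and T = 333.4 (H_out = 6.877) on hF = 5.896 gives T ≈ 331.6 K, at which ψ = 0.20.

T = 331.6 K, V/F = 0.20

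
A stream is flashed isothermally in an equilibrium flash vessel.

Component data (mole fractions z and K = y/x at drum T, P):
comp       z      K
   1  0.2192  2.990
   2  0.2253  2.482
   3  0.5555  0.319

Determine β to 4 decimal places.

Newton iteration, β⁰ = 0.5:
  β = 0.5000: g = -0.16318, g' = -0.9737 → β = 0.3324
  β = 0.3324: g = -0.00275, g' = -0.9670 → β = 0.3296
Converged at β = 0.3296.

β = 0.3296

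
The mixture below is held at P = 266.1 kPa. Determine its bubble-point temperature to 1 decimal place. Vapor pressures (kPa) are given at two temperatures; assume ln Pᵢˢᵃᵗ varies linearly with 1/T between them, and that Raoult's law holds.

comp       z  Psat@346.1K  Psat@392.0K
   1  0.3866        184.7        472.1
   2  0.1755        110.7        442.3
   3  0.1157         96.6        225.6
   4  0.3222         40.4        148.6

T = 381.4 K

Bubble-point temperature: ΣzᵢPᵢˢᵃᵗ(T) = P. Interpolate ln Pᵢˢᵃᵗ = aᵢ + bᵢ/T.
  T = 346.1 K: ΣzᵢPᵢˢᵃᵗ = 115.03 kPa
  T = 392.0 K: ΣzᵢPᵢˢᵃᵗ = 334.12 kPa
  T = 369.1 K: ΣzᵢPᵢˢᵃᵗ = 201.85 kPa
  T = 380.6 K: ΣzᵢPᵢˢᵃᵗ = 261.65 kPa
  T = 386.3 K: ΣzᵢPᵢˢᵃᵗ = 296.13 kPa
  T = 383.5 K: ΣzᵢPᵢˢᵃᵗ = 278.77 kPa
Interpolating between 380.6 K and 383.5 K gives T ≈ 381.4 K.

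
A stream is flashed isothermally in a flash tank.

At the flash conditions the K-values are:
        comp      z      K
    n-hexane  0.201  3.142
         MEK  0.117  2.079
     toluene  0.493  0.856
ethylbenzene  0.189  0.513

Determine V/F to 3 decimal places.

V/F = 0.785

Newton–Raphson from V/F = 0.5:
  V/F = 0.500: g = 0.0917, g' = -0.363 → V/F = 0.753
  V/F = 0.753: g = 0.0095, g' = -0.301 → V/F = 0.784
  V/F = 0.784: g = 0.0000, g' = -0.299 → V/F = 0.785
Converged at V/F = 0.785.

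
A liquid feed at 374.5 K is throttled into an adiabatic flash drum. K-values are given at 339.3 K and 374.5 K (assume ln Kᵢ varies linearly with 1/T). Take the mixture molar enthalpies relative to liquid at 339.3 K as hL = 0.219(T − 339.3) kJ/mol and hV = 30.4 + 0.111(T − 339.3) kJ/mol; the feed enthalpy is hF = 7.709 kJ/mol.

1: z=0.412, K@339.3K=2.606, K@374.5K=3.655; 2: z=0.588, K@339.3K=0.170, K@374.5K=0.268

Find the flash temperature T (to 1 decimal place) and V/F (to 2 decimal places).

Adiabatic flash: solve Rachford–Rice at each trial T, then check hF = ψ·hV(T) + (1−ψ)·hL(T).
  T = 339.3 K: K = (2.606, 0.170), RR gives ψ = 0.130, H_out = 3.960 kJ/mol
  T = 374.5 K: K = (3.655, 0.268), RR gives ψ = 0.341, H_out = 16.789 kJ/mol
  T = 356.9 K: K = (3.112, 0.216), RR gives ψ = 0.247, H_out = 10.894 kJ/mol
  T = 348.1 K: K = (2.854, 0.192), RR gives ψ = 0.193, H_out = 7.607 kJ/mol
  T = 352.5 K: K = (2.982, 0.204), RR gives ψ = 0.221, H_out = 9.288 kJ/mol
  T = 350.3 K: K = (2.918, 0.198), RR gives ψ = 0.207, H_out = 8.458 kJ/mol
Linear interpolation between T = 348.1 (H_out = 7.607) and T = 350.3 (H_out = 8.458) on hF = 7.709 gives T ≈ 348.4 K, at which ψ = 0.19.

T = 348.4 K, V/F = 0.19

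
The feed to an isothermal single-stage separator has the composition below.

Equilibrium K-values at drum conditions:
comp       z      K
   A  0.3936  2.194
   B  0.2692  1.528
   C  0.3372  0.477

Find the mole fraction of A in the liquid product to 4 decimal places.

x_A = 0.1921

Let ψ = V/F and solve Σ zᵢ(Kᵢ−1)/(1+ψ(Kᵢ−1)) = 0.
Feasibility: ΣzᵢKᵢ = 1.4357, Σzᵢ/Kᵢ = 1.0625 — both > 1, two phases present.
Newton–Raphson from ψ = 0.3:
  ψ = 0.3000: g = 0.25954, g' = -0.4899 → ψ = 0.8298
  ψ = 0.8298: g = 0.02332, g' = -0.4658 → ψ = 0.8799
  ψ = 0.8799: g = -0.00046, g' = -0.4849 → ψ = 0.8789
Converged at ψ = 0.8789.
Compositions from xᵢ = zᵢ/(1+ψ(Kᵢ−1)), yᵢ = Kᵢxᵢ:
  A: x = 0.1921, y = 0.4214
  B: x = 0.1839, y = 0.2810
  C: x = 0.6241, y = 0.2977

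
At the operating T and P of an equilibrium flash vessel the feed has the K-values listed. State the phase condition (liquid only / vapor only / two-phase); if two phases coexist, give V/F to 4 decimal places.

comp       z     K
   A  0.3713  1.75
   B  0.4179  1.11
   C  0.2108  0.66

ΣzᵢKᵢ = 1.2528; Σzᵢ/Kᵢ = 0.9081.
Since Σzᵢ/Kᵢ < 1 the mixture is above its dew point — single vapor phase.

vapor only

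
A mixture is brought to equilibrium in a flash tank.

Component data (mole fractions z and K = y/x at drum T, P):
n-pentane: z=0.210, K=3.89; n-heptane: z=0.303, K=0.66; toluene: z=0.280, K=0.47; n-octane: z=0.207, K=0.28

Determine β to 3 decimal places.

Material balance + equilibrium reduce to Σ zᵢ(Kᵢ−1)/(1+β(Kᵢ−1)) = 0.
Feasibility: ΣzᵢKᵢ = 1.206, Σzᵢ/Kᵢ = 1.848 — both > 1, two phases present.
Newton iteration, β⁰ = 0.55:
  β = 0.550: g = -0.3486, g' = -0.765 → β = 0.095
  β = 0.095: g = 0.0540, g' = -1.330 → β = 0.135
  β = 0.135: g = 0.0034, g' = -1.168 → β = 0.138
Converged at β = 0.138.

β = 0.138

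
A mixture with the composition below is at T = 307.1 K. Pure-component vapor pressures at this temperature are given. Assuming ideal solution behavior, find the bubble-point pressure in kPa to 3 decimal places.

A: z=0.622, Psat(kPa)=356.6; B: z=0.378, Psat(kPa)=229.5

Pbub = 308.556 kPa

At the bubble point ψ → 0, so ΣzᵢKᵢ = 1 with Kᵢ = Pᵢˢᵃᵗ/P ⇒ P = ΣzᵢPᵢˢᵃᵗ.
P = 0.622·356.6 + 0.378·229.5 = 308.556 kPa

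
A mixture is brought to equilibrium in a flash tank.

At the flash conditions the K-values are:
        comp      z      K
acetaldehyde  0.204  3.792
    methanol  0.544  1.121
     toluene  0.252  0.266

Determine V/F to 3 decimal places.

V/F = 0.512

Material balance + equilibrium reduce to Σ zᵢ(Kᵢ−1)/(1+V/F(Kᵢ−1)) = 0.
Check two-phase: ΣzᵢKᵢ = 1.450 > 1 and Σzᵢ/Kᵢ = 1.486 > 1, so g(0) = 0.450 > 0 and g(1) = -0.486 < 0.
Newton–Raphson from V/F = 0.52:
  V/F = 0.520: g = -0.0049, g' = -0.627 → V/F = 0.512
Converged at V/F = 0.512.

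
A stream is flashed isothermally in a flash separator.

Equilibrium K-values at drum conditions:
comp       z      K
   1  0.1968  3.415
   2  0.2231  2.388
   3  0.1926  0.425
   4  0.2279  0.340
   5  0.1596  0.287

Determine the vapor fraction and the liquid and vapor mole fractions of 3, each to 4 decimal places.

ψ = 0.3290, x_3 = 0.2375, y_3 = 0.1010

Newton iteration, ψ⁰ = 0.58:
  ψ = 0.5800: g = -0.23437, g' = -0.9709 → ψ = 0.3386
  ψ = 0.3386: g = -0.00912, g' = -0.9501 → ψ = 0.3290
Converged at ψ = 0.3290.
Compositions from xᵢ = zᵢ/(1+ψ(Kᵢ−1)), yᵢ = Kᵢxᵢ:
  1: x = 0.1097, y = 0.3745
  2: x = 0.1532, y = 0.3657
  3: x = 0.2375, y = 0.1010
  4: x = 0.2911, y = 0.0990
  5: x = 0.2085, y = 0.0598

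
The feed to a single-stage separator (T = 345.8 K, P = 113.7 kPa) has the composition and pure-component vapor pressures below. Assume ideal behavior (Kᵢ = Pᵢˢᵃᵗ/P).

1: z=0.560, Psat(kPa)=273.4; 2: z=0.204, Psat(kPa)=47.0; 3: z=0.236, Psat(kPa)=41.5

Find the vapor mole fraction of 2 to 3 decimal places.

y_2 = 0.130

Raoult's law: Kᵢ = Pᵢˢᵃᵗ/P = Pᵢˢᵃᵗ/113.7.
  K_1 = 273.4/113.7 = 2.40457, K_2 = 47.0/113.7 = 0.41337, K_3 = 41.5/113.7 = 0.36500
Iterate (Newton) starting at β = 0.5:
  β = 0.500: g = 0.0731, g' = -0.726 → β = 0.601
  β = 0.601: g = -0.0005, g' = -0.741 → β = 0.600
Converged at β = 0.600.
Compositions from xᵢ = zᵢ/(1+β(Kᵢ−1)), yᵢ = Kᵢxᵢ:
  1: x = 0.304, y = 0.731
  2: x = 0.315, y = 0.130
  3: x = 0.381, y = 0.139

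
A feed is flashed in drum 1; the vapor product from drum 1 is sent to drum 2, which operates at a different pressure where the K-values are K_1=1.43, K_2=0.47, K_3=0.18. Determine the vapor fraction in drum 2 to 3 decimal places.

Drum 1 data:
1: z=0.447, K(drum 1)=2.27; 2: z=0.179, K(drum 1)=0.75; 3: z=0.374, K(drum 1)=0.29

Drum 1:
Material balance + equilibrium reduce to Σ zᵢ(Kᵢ−1)/(1+ψ₁(Kᵢ−1)) = 0.
g(0) = ΣzᵢKᵢ − 1 = 0.257 and g(1) = 1 − Σzᵢ/Kᵢ = -0.725, so a root lies in (0, 1).
Newton–Raphson from ψ₁ = 0.6:
  ψ₁ = 0.600: g = -0.1931, g' = -0.820 → ψ₁ = 0.365
  ψ₁ = 0.365: g = -0.0195, g' = -0.694 → ψ₁ = 0.336
Converged at ψ₁ = 0.336.
Drum-1 compositions:
  1: x = 0.313, y = 0.711
  2: x = 0.195, y = 0.147
  3: x = 0.491, y = 0.143
Drum-2 feed = drum-1 vapor: z₂ = (0.7109, 0.1466, 0.1425).
Drum 2:
Rachford–Rice: g(ψ₂) = Σ zᵢ(Kᵢ−1)/(1+ψ₂(Kᵢ−1)) = 0.
Check two-phase: ΣzᵢKᵢ = 1.111 > 1 and Σzᵢ/Kᵢ = 1.601 > 1, so g(0) = 0.111 > 0 and g(1) = -0.601 < 0.
Newton–Raphson from ψ₂ = 0.5:
  ψ₂ = 0.500: g = -0.0521, g' = -0.441 → ψ₂ = 0.382
  ψ₂ = 0.382: g = -0.0049, g' = -0.365 → ψ₂ = 0.368
Converged at ψ₂ = 0.368.
  1: x = 0.614, y = 0.878
  2: x = 0.182, y = 0.086
  3: x = 0.204, y = 0.037

V/F (drum 2) = 0.368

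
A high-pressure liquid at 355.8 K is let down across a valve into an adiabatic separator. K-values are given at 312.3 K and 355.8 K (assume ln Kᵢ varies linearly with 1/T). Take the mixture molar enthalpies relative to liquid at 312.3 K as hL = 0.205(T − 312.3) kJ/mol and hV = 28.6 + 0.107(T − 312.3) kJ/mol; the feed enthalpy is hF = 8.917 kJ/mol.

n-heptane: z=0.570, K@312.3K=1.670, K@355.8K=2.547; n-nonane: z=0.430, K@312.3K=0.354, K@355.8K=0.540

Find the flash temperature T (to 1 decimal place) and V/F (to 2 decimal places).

T = 314.8 K, V/F = 0.30

Adiabatic flash: solve Rachford–Rice at each trial T, then check hF = ψ·hV(T) + (1−ψ)·hL(T).
  T = 312.3 K: K = (1.670, 0.354), RR gives ψ = 0.241, H_out = 6.880 kJ/mol
  T = 355.8 K: K = (2.547, 0.540), RR gives ψ = 0.961, H_out = 32.310 kJ/mol
  T = 334.1 K: K = (2.092, 0.443), RR gives ψ = 0.630, H_out = 21.153 kJ/mol
  T = 323.2 K: K = (1.876, 0.398), RR gives ψ = 0.456, H_out = 14.780 kJ/mol
  T = 317.8 K: K = (1.773, 0.376), RR gives ψ = 0.357, H_out = 11.139 kJ/mol
  T = 315.1 K: K = (1.722, 0.365), RR gives ψ = 0.302, H_out = 9.132 kJ/mol
  T = 313.7 K: K = (1.696, 0.359), RR gives ψ = 0.272, H_out = 8.030 kJ/mol
Linear interpolation between T = 313.7 (H_out = 8.030) and T = 315.1 (H_out = 9.132) on hF = 8.917 gives T ≈ 314.8 K, at which ψ = 0.30.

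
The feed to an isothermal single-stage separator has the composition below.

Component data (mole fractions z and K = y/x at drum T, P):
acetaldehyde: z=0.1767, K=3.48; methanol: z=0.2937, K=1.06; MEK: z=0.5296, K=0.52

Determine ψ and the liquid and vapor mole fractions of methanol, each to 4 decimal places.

Material balance + equilibrium reduce to Σ zᵢ(Kᵢ−1)/(1+ψ(Kᵢ−1)) = 0.
g(0) = ΣzᵢKᵢ − 1 = 0.2016 and g(1) = 1 − Σzᵢ/Kᵢ = -0.3463, so a root lies in (0, 1).
Iterate (Newton) starting at ψ = 0.66:
  ψ = 0.6600: g = -0.18894, g' = -0.4187 → ψ = 0.2087
  ψ = 0.2087: g = 0.02363, g' = -0.6236 → ψ = 0.2466
  ψ = 0.2466: g = 0.00092, g' = -0.5764 → ψ = 0.2482
Converged at ψ = 0.2482.
Compositions from xᵢ = zᵢ/(1+ψ(Kᵢ−1)), yᵢ = Kᵢxᵢ:
  acetaldehyde: x = 0.1094, y = 0.3806
  methanol: x = 0.2894, y = 0.3068
  MEK: x = 0.6012, y = 0.3126

ψ = 0.2482, x_methanol = 0.2894, y_methanol = 0.3068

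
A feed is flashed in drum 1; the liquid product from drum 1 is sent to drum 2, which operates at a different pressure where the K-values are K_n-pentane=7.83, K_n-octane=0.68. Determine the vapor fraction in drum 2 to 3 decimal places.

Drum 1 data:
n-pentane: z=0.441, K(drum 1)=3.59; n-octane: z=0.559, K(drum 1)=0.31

V/F (drum 2) = 0.542

Drum 1:
Binary case is linear: z₁(K₁−1)(1+ψ₁(K₂−1)) + z₂(K₂−1)(1+ψ₁(K₁−1)) = 0
⇒ ψ₁ = [z₁(K₁−1)+z₂(K₂−1)] / [−(K₁−1)(K₂−1)] = 0.7565/1.7871 = 0.423
Drum-1 compositions:
  n-pentane: x = 0.210, y = 0.755
  n-octane: x = 0.790, y = 0.245
Drum-2 feed = drum-1 liquid: z₂ = (0.2104, 0.7896).
Drum 2:
Let ψ₂ = V/F and solve Σ zᵢ(Kᵢ−1)/(1+ψ₂(Kᵢ−1)) = 0.
Check two-phase: ΣzᵢKᵢ = 2.184 > 1 and Σzᵢ/Kᵢ = 1.188 > 1, so g(0) = 1.184 > 0 and g(1) = -0.188 < 0.
Binary case is linear: z₁(K₁−1)(1+ψ₂(K₂−1)) + z₂(K₂−1)(1+ψ₂(K₁−1)) = 0
⇒ ψ₂ = [z₁(K₁−1)+z₂(K₂−1)] / [−(K₁−1)(K₂−1)] = 1.1841/2.1856 = 0.542
  n-pentane: x = 0.045, y = 0.350
  n-octane: x = 0.955, y = 0.650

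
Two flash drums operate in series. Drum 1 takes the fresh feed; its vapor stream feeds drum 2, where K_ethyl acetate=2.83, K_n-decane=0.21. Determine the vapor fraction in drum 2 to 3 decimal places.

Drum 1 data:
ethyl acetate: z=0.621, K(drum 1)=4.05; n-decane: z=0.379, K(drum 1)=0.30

Drum 1:
Let ψ₁ = V/F and solve Σ zᵢ(Kᵢ−1)/(1+ψ₁(Kᵢ−1)) = 0.
g(0) = ΣzᵢKᵢ − 1 = 1.629 and g(1) = 1 − Σzᵢ/Kᵢ = -0.417, so a root lies in (0, 1).
Newton–Raphson from ψ₁ = 0.63:
  ψ₁ = 0.630: g = 0.1737, g' = -1.271 → ψ₁ = 0.767
  ψ₁ = 0.767: g = -0.0052, g' = -1.383 → ψ₁ = 0.763
Converged at ψ₁ = 0.763.
Drum-1 compositions:
  ethyl acetate: x = 0.187, y = 0.756
  n-decane: x = 0.813, y = 0.244
Drum-2 feed = drum-1 vapor: z₂ = (0.7560, 0.2440).
Drum 2:
Let ψ₂ = V/F and solve Σ zᵢ(Kᵢ−1)/(1+ψ₂(Kᵢ−1)) = 0.
Feasibility: ΣzᵢKᵢ = 2.191, Σzᵢ/Kᵢ = 1.429 — both > 1, two phases present.
Iterate (Newton) starting at ψ₂ = 0.41:
  ψ₂ = 0.410: g = 0.5053, g' = -1.160 → ψ₂ = 0.846
  ψ₂ = 0.846: g = -0.0379, g' = -1.773 → ψ₂ = 0.824
Converged at ψ₂ = 0.824.
  ethyl acetate: x = 0.302, y = 0.853
  n-decane: x = 0.698, y = 0.147

V/F (drum 2) = 0.824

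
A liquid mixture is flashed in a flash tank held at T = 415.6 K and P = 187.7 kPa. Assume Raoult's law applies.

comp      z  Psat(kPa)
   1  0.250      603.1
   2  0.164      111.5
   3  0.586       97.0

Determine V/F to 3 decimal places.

V/F = 0.197

Raoult's law: Kᵢ = Pᵢˢᵃᵗ/P = Pᵢˢᵃᵗ/187.7.
  K_1 = 603.1/187.7 = 3.21311, K_2 = 111.5/187.7 = 0.59403, K_3 = 97.0/187.7 = 0.51678
Rachford–Rice: g(V/F) = Σ zᵢ(Kᵢ−1)/(1+V/F(Kᵢ−1)) = 0.
Feasibility: ΣzᵢKᵢ = 1.204, Σzᵢ/Kᵢ = 1.488 — both > 1, two phases present.
Newton iteration, V/F⁰ = 0.46:
  V/F = 0.460: g = -0.1718, g' = -0.568 → V/F = 0.157
  V/F = 0.157: g = 0.0327, g' = -0.865 → V/F = 0.195
  V/F = 0.195: g = 0.0013, g' = -0.796 → V/F = 0.197
Converged at V/F = 0.197.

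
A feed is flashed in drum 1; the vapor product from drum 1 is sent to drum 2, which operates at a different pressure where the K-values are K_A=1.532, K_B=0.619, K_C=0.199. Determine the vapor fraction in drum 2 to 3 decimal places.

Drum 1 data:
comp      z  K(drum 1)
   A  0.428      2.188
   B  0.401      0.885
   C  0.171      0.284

V/F (drum 2) = 0.216

Drum 1:
Rachford–Rice: g(ψ₁) = Σ zᵢ(Kᵢ−1)/(1+ψ₁(Kᵢ−1)) = 0.
Check two-phase: ΣzᵢKᵢ = 1.340 > 1 and Σzᵢ/Kᵢ = 1.251 > 1, so g(0) = 0.340 > 0 and g(1) = -0.251 < 0.
Newton–Raphson from ψ₁ = 0.54:
  ψ₁ = 0.540: g = 0.0610, g' = -0.463 → ψ₁ = 0.672
  ψ₁ = 0.672: g = -0.0030, g' = -0.518 → ψ₁ = 0.666
Converged at ψ₁ = 0.666.
Drum-1 compositions:
  A: x = 0.239, y = 0.523
  B: x = 0.434, y = 0.384
  C: x = 0.327, y = 0.093
Drum-2 feed = drum-1 vapor: z₂ = (0.5229, 0.3843, 0.0928).
Drum 2:
Newton–Raphson from ψ₂ = 0.5:
  ψ₂ = 0.500: g = -0.0851, g' = -0.343 → ψ₂ = 0.252
  ψ₂ = 0.252: g = -0.0098, g' = -0.277 → ψ₂ = 0.217
  ψ₂ = 0.217: g = -0.0001, g' = -0.272 → ψ₂ = 0.216
Converged at ψ₂ = 0.216.
  A: x = 0.469, y = 0.718
  B: x = 0.419, y = 0.259
  C: x = 0.112, y = 0.022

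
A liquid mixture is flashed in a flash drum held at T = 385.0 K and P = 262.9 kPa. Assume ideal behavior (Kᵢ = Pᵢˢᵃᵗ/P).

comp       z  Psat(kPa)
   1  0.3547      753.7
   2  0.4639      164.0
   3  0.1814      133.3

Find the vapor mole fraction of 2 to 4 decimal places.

y_2 = 0.3594

Raoult's law: Kᵢ = Pᵢˢᵃᵗ/P = Pᵢˢᵃᵗ/262.9.
  K_1 = 753.7/262.9 = 2.866870, K_2 = 164.0/262.9 = 0.623811, K_3 = 133.3/262.9 = 0.507037
Newton iteration, β⁰ = 0.5:
  β = 0.5000: g = 0.00887, g' = -0.5079 → β = 0.5175
  β = 0.5175: g = 0.00007, g' = -0.5005 → β = 0.5176
Converged at β = 0.5176.
Compositions from xᵢ = zᵢ/(1+β(Kᵢ−1)), yᵢ = Kᵢxᵢ:
  1: x = 0.1804, y = 0.5172
  2: x = 0.5761, y = 0.3594
  3: x = 0.2435, y = 0.1235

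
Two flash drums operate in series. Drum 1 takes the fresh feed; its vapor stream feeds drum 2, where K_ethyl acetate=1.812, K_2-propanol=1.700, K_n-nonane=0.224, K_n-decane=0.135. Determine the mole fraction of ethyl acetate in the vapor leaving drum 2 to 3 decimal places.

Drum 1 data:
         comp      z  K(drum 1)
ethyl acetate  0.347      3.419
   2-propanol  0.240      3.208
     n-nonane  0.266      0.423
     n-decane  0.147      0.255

y_ethyl acetate (drum 2) = 0.541

Drum 1:
Rachford–Rice: g(ψ₁) = Σ zᵢ(Kᵢ−1)/(1+ψ₁(Kᵢ−1)) = 0.
Feasibility: ΣzᵢKᵢ = 2.106, Σzᵢ/Kᵢ = 1.382 — both > 1, two phases present.
Newton iteration, ψ₁⁰ = 0.5:
  ψ₁ = 0.500: g = 0.2415, g' = -1.062 → ψ₁ = 0.727
  ψ₁ = 0.727: g = 0.0040, g' = -1.091 → ψ₁ = 0.731
Converged at ψ₁ = 0.731.
Drum-1 compositions:
  ethyl acetate: x = 0.125, y = 0.429
  2-propanol: x = 0.092, y = 0.295
  n-nonane: x = 0.460, y = 0.195
  n-decane: x = 0.323, y = 0.082
Drum-2 feed = drum-1 vapor: z₂ = (0.4286, 0.2945, 0.1946, 0.0823).
Drum 2:
Iterate (Newton) starting at ψ₂ = 0.62:
  ψ₂ = 0.620: g = -0.0693, g' = -0.917 → ψ₂ = 0.544
  ψ₂ = 0.544: g = -0.0054, g' = -0.783 → ψ₂ = 0.537
Converged at ψ₂ = 0.537.
  ethyl acetate: x = 0.298, y = 0.541
  2-propanol: x = 0.214, y = 0.364
  n-nonane: x = 0.334, y = 0.075
  n-decane: x = 0.154, y = 0.021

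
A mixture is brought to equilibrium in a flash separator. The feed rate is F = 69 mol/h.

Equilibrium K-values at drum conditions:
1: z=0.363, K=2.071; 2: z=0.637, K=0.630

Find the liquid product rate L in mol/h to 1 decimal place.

L = 42.3 mol/h

Binary case is linear: z₁(K₁−1)(1+V/F(K₂−1)) + z₂(K₂−1)(1+V/F(K₁−1)) = 0
⇒ V/F = [z₁(K₁−1)+z₂(K₂−1)] / [−(K₁−1)(K₂−1)] = 0.1531/0.3963 = 0.386
Then V = V/F·F = 0.3863·69 = 26.7 mol/h and L = F − V = 42.3 mol/h.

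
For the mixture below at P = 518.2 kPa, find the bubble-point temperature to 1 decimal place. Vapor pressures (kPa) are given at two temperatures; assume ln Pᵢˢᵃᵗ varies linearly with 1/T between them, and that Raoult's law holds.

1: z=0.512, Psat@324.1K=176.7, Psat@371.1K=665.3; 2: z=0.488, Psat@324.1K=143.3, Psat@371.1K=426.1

T = 368.6 K

Bubble-point temperature: ΣzᵢPᵢˢᵃᵗ(T) = P. Interpolate ln Pᵢˢᵃᵗ = aᵢ + bᵢ/T.
  T = 324.1 K: ΣzᵢPᵢˢᵃᵗ = 160.40 kPa
  T = 371.1 K: ΣzᵢPᵢˢᵃᵗ = 548.57 kPa
  T = 347.6 K: ΣzᵢPᵢˢᵃᵗ = 308.71 kPa
  T = 359.4 K: ΣzᵢPᵢˢᵃᵗ = 415.76 kPa
  T = 365.2 K: ΣzᵢPᵢˢᵃᵗ = 478.03 kPa
  T = 368.1 K: ΣzᵢPᵢˢᵃᵗ = 511.76 kPa
  T = 369.6 K: ΣzᵢPᵢˢᵃᵗ = 529.92 kPa
Interpolating between 368.1 K and 369.6 K gives T ≈ 368.6 K.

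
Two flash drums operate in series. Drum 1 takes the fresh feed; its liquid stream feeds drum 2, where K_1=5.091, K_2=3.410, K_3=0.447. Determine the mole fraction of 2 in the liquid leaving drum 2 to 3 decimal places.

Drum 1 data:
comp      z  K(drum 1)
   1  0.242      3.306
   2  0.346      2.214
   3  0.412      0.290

x_2 (drum 2) = 0.116

Drum 1:
Newton iteration, ψ₁⁰ = 0.65:
  ψ₁ = 0.650: g = -0.0851, g' = -1.082 → ψ₁ = 0.571
  ψ₁ = 0.571: g = -0.0033, g' = -1.005 → ψ₁ = 0.568
Converged at ψ₁ = 0.568.
Drum-1 compositions:
  1: x = 0.105, y = 0.346
  2: x = 0.205, y = 0.453
  3: x = 0.690, y = 0.200
Drum-2 feed = drum-1 liquid: z₂ = (0.1048, 0.2048, 0.6904).
Drum 2:
Material balance + equilibrium reduce to Σ zᵢ(Kᵢ−1)/(1+ψ₂(Kᵢ−1)) = 0.
Feasibility: ΣzᵢKᵢ = 1.540, Σzᵢ/Kᵢ = 1.625 — both > 1, two phases present.
Iterate (Newton) starting at ψ₂ = 0.5:
  ψ₂ = 0.500: g = -0.1632, g' = -0.837 → ψ₂ = 0.305
  ψ₂ = 0.305: g = 0.0158, g' = -1.048 → ψ₂ = 0.320
Converged at ψ₂ = 0.320.
  1: x = 0.045, y = 0.231
  2: x = 0.116, y = 0.394
  3: x = 0.839, y = 0.375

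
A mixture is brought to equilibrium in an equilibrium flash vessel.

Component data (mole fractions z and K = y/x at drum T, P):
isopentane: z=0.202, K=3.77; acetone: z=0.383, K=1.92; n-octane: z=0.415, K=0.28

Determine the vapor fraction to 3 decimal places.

Let ψ = V/F and solve Σ zᵢ(Kᵢ−1)/(1+ψ(Kᵢ−1)) = 0.
Check two-phase: ΣzᵢKᵢ = 1.613 > 1 and Σzᵢ/Kᵢ = 1.735 > 1, so g(0) = 0.613 > 0 and g(1) = -0.735 < 0.
Newton iteration, ψ⁰ = 0.61:
  ψ = 0.610: g = -0.0991, g' = -1.031 → ψ = 0.514
  ψ = 0.514: g = -0.0042, g' = -0.955 → ψ = 0.510
Converged at ψ = 0.510.

ψ = 0.510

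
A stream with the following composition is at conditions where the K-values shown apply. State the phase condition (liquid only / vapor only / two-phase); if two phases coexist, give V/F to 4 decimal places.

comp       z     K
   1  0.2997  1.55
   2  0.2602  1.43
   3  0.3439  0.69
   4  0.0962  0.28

two-phase, V/F = 0.4481

ΣzᵢKᵢ = 1.1008; Σzᵢ/Kᵢ = 1.2173.
Both exceed 1, so a two-phase solution exists.
Iterate (Newton) starting at ψ = 0.5:
  ψ = 0.5000: g = -0.01302, g' = -0.2564 → ψ = 0.4492
  ψ = 0.4492: g = -0.00028, g' = -0.2456 → ψ = 0.4481
Converged at ψ = 0.4481.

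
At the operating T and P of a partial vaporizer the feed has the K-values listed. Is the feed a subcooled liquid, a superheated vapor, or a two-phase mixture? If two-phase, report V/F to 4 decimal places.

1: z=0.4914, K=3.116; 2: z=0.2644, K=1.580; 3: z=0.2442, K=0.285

ΣzᵢKᵢ = 2.0186; Σzᵢ/Kᵢ = 1.1819.
Both exceed 1, so a two-phase solution exists.
Rachford–Rice: g(ψ) = Σ zᵢ(Kᵢ−1)/(1+ψ(Kᵢ−1)) = 0.
Iterate (Newton) starting at ψ = 0.65:
  ψ = 0.6500: g = 0.22290, g' = -0.8726 → ψ = 0.9054
  ψ = 0.9054: g = -0.03803, g' = -1.3011 → ψ = 0.8762
  ψ = 0.8762: g = -0.00147, g' = -1.2041 → ψ = 0.8750
Converged at ψ = 0.8750.

two-phase, V/F = 0.8750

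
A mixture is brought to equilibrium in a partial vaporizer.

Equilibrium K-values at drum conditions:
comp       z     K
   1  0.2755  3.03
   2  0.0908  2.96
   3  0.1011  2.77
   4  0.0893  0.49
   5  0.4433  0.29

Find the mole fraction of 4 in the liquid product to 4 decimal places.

Material balance + equilibrium reduce to Σ zᵢ(Kᵢ−1)/(1+ψ(Kᵢ−1)) = 0.
g(0) = ΣzᵢKᵢ − 1 = 0.5559 and g(1) = 1 − Σzᵢ/Kᵢ = -0.8690, so a root lies in (0, 1).
Iterate (Newton) starting at ψ = 0.5:
  ψ = 0.5000: g = -0.08674, g' = -1.0367 → ψ = 0.4163
  ψ = 0.4163: g = -0.00052, g' = -1.0320 → ψ = 0.4158
Converged at ψ = 0.4158.
Compositions from xᵢ = zᵢ/(1+ψ(Kᵢ−1)), yᵢ = Kᵢxᵢ:
  1: x = 0.1494, y = 0.4527
  2: x = 0.0500, y = 0.1481
  3: x = 0.0582, y = 0.1613
  4: x = 0.1133, y = 0.0555
  5: x = 0.6290, y = 0.1824

x_4 = 0.1133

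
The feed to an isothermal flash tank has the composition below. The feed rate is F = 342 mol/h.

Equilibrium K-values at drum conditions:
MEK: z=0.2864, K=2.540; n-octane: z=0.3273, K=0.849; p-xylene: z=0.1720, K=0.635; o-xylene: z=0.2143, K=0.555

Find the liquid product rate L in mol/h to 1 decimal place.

L = 174.8 mol/h

Material balance + equilibrium reduce to Σ zᵢ(Kᵢ−1)/(1+ψ(Kᵢ−1)) = 0.
Feasibility: ΣzᵢKᵢ = 1.2335, Σzᵢ/Kᵢ = 1.1553 — both > 1, two phases present.
Iterate (Newton) starting at ψ = 0.3:
  ψ = 0.3000: g = 0.06936, g' = -0.4114 → ψ = 0.4686
  ψ = 0.4686: g = 0.00678, g' = -0.3389 → ψ = 0.4886
  ψ = 0.4886: g = 0.00006, g' = -0.3331 → ψ = 0.4888
Converged at ψ = 0.4888.
Then V = ψ·F = 0.4888·342 = 167.2 mol/h and L = F − V = 174.8 mol/h.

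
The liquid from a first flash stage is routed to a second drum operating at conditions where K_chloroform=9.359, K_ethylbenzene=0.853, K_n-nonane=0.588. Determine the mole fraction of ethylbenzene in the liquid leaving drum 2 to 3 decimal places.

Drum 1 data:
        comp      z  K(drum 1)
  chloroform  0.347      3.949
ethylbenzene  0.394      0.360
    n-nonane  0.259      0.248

Drum 1:
Rachford–Rice: g(ψ₁) = Σ zᵢ(Kᵢ−1)/(1+ψ₁(Kᵢ−1)) = 0.
Check two-phase: ΣzᵢKᵢ = 1.576 > 1 and Σzᵢ/Kᵢ = 2.227 > 1, so g(0) = 0.576 > 0 and g(1) = -1.227 < 0.
Iterate (Newton) starting at ψ₁ = 0.55:
  ψ₁ = 0.550: g = -0.3310, g' = -1.249 → ψ₁ = 0.285
Converged at ψ₁ = 0.285.
Drum-1 compositions:
  chloroform: x = 0.189, y = 0.745
  ethylbenzene: x = 0.482, y = 0.173
  n-nonane: x = 0.330, y = 0.082
Drum-2 feed = drum-1 liquid: z₂ = (0.1886, 0.4818, 0.3296).
Drum 2:
Newton–Raphson from ψ₂ = 0.5:
  ψ₂ = 0.500: g = 0.0569, g' = -0.592 → ψ₂ = 0.596
  ψ₂ = 0.596: g = 0.0059, g' = -0.479 → ψ₂ = 0.608
  ψ₂ = 0.608: g = 0.0001, g' = -0.468 → ψ₂ = 0.609
Converged at ψ₂ = 0.609.
  chloroform: x = 0.031, y = 0.290
  ethylbenzene: x = 0.529, y = 0.451
  n-nonane: x = 0.440, y = 0.259

x_ethylbenzene (drum 2) = 0.529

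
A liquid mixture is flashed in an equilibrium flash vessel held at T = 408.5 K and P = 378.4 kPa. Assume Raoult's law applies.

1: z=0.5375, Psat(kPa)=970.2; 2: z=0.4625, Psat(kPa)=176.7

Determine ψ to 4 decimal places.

Raoult's law: Kᵢ = Pᵢˢᵃᵗ/P = Pᵢˢᵃᵗ/378.4.
  K_1 = 970.2/378.4 = 2.563953, K_2 = 176.7/378.4 = 0.466966
Rachford–Rice: g(ψ) = Σ zᵢ(Kᵢ−1)/(1+ψ(Kᵢ−1)) = 0.
Check two-phase: ΣzᵢKᵢ = 1.5941 > 1 and Σzᵢ/Kᵢ = 1.2001 > 1, so g(0) = 0.5941 > 0 and g(1) = -0.2001 < 0.
Newton iteration, ψ⁰ = 0.5:
  ψ = 0.5000: g = 0.13563, g' = -0.6583 → ψ = 0.7060
  ψ = 0.7060: g = 0.00420, g' = -0.6348 → ψ = 0.7127
Converged at ψ = 0.7127.

ψ = 0.7127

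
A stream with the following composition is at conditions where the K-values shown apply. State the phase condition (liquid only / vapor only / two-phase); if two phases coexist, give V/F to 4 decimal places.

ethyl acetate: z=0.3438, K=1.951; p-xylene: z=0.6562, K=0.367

ΣzᵢKᵢ = 0.9116; Σzᵢ/Kᵢ = 1.9642.
Since ΣzᵢKᵢ < 1 the mixture is below its bubble point — single liquid phase.

liquid only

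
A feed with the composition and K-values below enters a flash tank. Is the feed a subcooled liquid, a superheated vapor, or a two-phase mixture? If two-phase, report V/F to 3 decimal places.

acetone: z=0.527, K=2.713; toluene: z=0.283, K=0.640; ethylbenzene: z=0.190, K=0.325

two-phase, V/F = 0.744

ΣzᵢKᵢ = 1.673; Σzᵢ/Kᵢ = 1.221.
Both exceed 1, so a two-phase solution exists.
Iterate (Newton) starting at ψ = 0.39:
  ψ = 0.390: g = 0.2486, g' = -0.765 → ψ = 0.715
  ψ = 0.715: g = 0.0207, g' = -0.702 → ψ = 0.744
Converged at ψ = 0.744.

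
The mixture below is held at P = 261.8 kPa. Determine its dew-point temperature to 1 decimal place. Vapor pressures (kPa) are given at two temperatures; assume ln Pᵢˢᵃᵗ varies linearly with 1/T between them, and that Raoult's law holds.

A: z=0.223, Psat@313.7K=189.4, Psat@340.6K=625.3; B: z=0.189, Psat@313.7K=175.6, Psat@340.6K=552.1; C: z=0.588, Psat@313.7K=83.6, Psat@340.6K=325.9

Dew-point temperature: Σzᵢ·P/Pᵢˢᵃᵗ(T) = 1. Interpolate ln Pᵢˢᵃᵗ = aᵢ + bᵢ/T.
  T = 313.7 K: ΣzᵢP/Pᵢˢᵃᵗ = 2.4314
  T = 340.6 K: ΣzᵢP/Pᵢˢᵃᵗ = 0.6553
  T = 327.1 K: ΣzᵢP/Pᵢˢᵃᵗ = 1.2306
  T = 333.9 K: ΣzᵢP/Pᵢˢᵃᵗ = 0.8901
  T = 330.5 K: ΣzᵢP/Pᵢˢᵃᵗ = 1.0448
  T = 332.2 K: ΣzᵢP/Pᵢˢᵃᵗ = 0.9639
Interpolating between 330.5 K and 332.2 K gives T ≈ 331.4 K.

T = 331.4 K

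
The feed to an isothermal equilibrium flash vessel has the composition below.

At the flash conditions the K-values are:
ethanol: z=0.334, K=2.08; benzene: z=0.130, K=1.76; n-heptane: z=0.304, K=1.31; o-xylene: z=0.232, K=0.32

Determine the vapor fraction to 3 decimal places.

ψ = 0.777

Let ψ = V/F and solve Σ zᵢ(Kᵢ−1)/(1+ψ(Kᵢ−1)) = 0.
Check two-phase: ΣzᵢKᵢ = 1.396 > 1 and Σzᵢ/Kᵢ = 1.192 > 1, so g(0) = 0.396 > 0 and g(1) = -0.192 < 0.
Newton–Raphson from ψ = 0.55:
  ψ = 0.550: g = 0.1245, g' = -0.486 → ψ = 0.806
  ψ = 0.806: g = -0.0197, g' = -0.685 → ψ = 0.777
Converged at ψ = 0.777.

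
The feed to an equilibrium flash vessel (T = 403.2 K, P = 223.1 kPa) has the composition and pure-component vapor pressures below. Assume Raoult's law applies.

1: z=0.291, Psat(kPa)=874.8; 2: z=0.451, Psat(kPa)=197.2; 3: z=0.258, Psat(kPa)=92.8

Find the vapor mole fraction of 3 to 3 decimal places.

Raoult's law: Kᵢ = Pᵢˢᵃᵗ/P = Pᵢˢᵃᵗ/223.1.
  K_1 = 874.8/223.1 = 3.92111, K_2 = 197.2/223.1 = 0.88391, K_3 = 92.8/223.1 = 0.41596
Rachford–Rice: g(ψ) = Σ zᵢ(Kᵢ−1)/(1+ψ(Kᵢ−1)) = 0.
Check two-phase: ΣzᵢKᵢ = 1.647 > 1 and Σzᵢ/Kᵢ = 1.205 > 1, so g(0) = 0.647 > 0 and g(1) = -0.205 < 0.
Newton iteration, ψ⁰ = 0.5:
  ψ = 0.500: g = 0.0770, g' = -0.593 → ψ = 0.630
  ψ = 0.630: g = 0.0044, g' = -0.535 → ψ = 0.638
Converged at ψ = 0.638.
Compositions from xᵢ = zᵢ/(1+ψ(Kᵢ−1)), yᵢ = Kᵢxᵢ:
  1: x = 0.102, y = 0.398
  2: x = 0.487, y = 0.431
  3: x = 0.411, y = 0.171

y_3 = 0.171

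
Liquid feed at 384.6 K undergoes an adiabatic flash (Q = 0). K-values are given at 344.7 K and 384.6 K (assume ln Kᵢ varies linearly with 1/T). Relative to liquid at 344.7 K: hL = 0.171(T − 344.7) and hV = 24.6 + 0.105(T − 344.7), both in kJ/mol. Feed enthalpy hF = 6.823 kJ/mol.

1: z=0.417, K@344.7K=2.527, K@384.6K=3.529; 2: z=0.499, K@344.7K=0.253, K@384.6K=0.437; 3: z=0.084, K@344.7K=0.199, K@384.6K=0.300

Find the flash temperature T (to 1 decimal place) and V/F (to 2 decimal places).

Adiabatic flash: solve Rachford–Rice at each trial T, then check hF = ψ·hV(T) + (1−ψ)·hL(T).
  T = 344.7 K: K = (2.527, 0.253, 0.199), RR gives ψ = 0.171, H_out = 4.198 kJ/mol
  T = 384.6 K: K = (3.529, 0.437, 0.300), RR gives ψ = 0.483, H_out = 17.433 kJ/mol
  T = 364.6 K: K = (3.012, 0.337, 0.247), RR gives ψ = 0.327, H_out = 11.018 kJ/mol
  T = 354.6 K: K = (2.765, 0.293, 0.222), RR gives ψ = 0.251, H_out = 7.702 kJ/mol
  T = 349.6 K: K = (2.644, 0.272, 0.210), RR gives ψ = 0.211, H_out = 5.969 kJ/mol
  T = 352.1 K: K = (2.704, 0.283, 0.216), RR gives ψ = 0.231, H_out = 6.844 kJ/mol
  T = 350.9 K: K = (2.675, 0.278, 0.213), RR gives ψ = 0.222, H_out = 6.426 kJ/mol
Linear interpolation between T = 350.9 (H_out = 6.426) and T = 352.1 (H_out = 6.844) on hF = 6.823 gives T ≈ 352.0 K, at which ψ = 0.23.

T = 352.0 K, V/F = 0.23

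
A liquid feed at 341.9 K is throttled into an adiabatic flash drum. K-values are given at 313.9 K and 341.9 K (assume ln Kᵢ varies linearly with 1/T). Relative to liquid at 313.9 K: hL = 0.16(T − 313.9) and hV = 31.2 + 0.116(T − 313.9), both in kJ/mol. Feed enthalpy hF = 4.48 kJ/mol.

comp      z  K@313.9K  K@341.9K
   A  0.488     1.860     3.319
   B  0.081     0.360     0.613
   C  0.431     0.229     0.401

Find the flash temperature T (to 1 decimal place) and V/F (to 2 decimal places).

T = 316.4 K, V/F = 0.13

Adiabatic flash: solve Rachford–Rice at each trial T, then check hF = ψ·hV(T) + (1−ψ)·hL(T).
  T = 313.9 K: K = (1.860, 0.360, 0.229), RR gives ψ = 0.055, H_out = 1.715 kJ/mol
  T = 341.9 K: K = (3.319, 0.613, 0.401), RR gives ψ = 0.634, H_out = 23.492 kJ/mol
  T = 327.9 K: K = (2.516, 0.475, 0.307), RR gives ψ = 0.392, H_out = 14.232 kJ/mol
  T = 320.9 K: K = (2.170, 0.415, 0.266), RR gives ψ = 0.248, H_out = 8.794 kJ/mol
  T = 317.4 K: K = (2.011, 0.387, 0.247), RR gives ψ = 0.161, H_out = 5.549 kJ/mol
  T = 315.6 K: K = (1.932, 0.373, 0.238), RR gives ψ = 0.109, H_out = 3.667 kJ/mol
Linear interpolation between T = 315.6 (H_out = 3.667) and T = 317.4 (H_out = 5.549) on hF = 4.48 gives T ≈ 316.4 K, at which ψ = 0.13.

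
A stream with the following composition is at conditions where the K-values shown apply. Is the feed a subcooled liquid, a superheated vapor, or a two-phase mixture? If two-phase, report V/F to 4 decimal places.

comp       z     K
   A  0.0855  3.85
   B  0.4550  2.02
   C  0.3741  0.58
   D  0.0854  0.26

two-phase, V/F = 0.6973

ΣzᵢKᵢ = 1.4875; Σzᵢ/Kᵢ = 1.2209.
Both exceed 1, so a two-phase solution exists.
Rachford–Rice: g(ψ) = Σ zᵢ(Kᵢ−1)/(1+ψ(Kᵢ−1)) = 0.
Newton–Raphson from ψ = 0.31:
  ψ = 0.3100: g = 0.21933, g' = -0.6350 → ψ = 0.6554
  ψ = 0.6554: g = 0.02361, g' = -0.5564 → ψ = 0.6978
  ψ = 0.6978: g = -0.00029, g' = -0.5713 → ψ = 0.6973
Converged at ψ = 0.6973.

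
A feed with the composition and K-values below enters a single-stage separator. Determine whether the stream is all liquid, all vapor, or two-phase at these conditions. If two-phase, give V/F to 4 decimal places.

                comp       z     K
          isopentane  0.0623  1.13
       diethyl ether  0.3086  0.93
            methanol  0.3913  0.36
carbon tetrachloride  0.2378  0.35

all liquid

ΣzᵢKᵢ = 0.5815; Σzᵢ/Kᵢ = 2.1533.
Since ΣzᵢKᵢ < 1 the mixture is below its bubble point — single liquid phase.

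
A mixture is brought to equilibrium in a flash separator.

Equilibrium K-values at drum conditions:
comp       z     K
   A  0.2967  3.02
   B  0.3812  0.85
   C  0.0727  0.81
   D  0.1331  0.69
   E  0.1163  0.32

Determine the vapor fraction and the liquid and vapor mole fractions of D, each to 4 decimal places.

ψ = 0.6190, x_D = 0.1647, y_D = 0.1136

Let ψ = V/F and solve Σ zᵢ(Kᵢ−1)/(1+ψ(Kᵢ−1)) = 0.
g(0) = ΣzᵢKᵢ − 1 = 0.4080 and g(1) = 1 − Σzᵢ/Kᵢ = -0.1928, so a root lies in (0, 1).
Newton iteration, ψ⁰ = 0.63:
  ψ = 0.6300: g = -0.00475, g' = -0.4326 → ψ = 0.6190
Converged at ψ = 0.6190.
Compositions from xᵢ = zᵢ/(1+ψ(Kᵢ−1)), yᵢ = Kᵢxᵢ:
  A: x = 0.1318, y = 0.3982
  B: x = 0.4202, y = 0.3572
  C: x = 0.0824, y = 0.0667
  D: x = 0.1647, y = 0.1136
  E: x = 0.2008, y = 0.0643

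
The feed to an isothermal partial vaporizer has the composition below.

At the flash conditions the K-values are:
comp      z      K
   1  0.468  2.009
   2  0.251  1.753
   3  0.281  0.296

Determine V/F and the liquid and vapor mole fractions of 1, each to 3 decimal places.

V/F = 0.714, x_1 = 0.272, y_1 = 0.547

Newton iteration, V/F⁰ = 0.33:
  V/F = 0.330: g = 0.2480, g' = -0.596 → V/F = 0.746
  V/F = 0.746: g = -0.0263, g' = -0.831 → V/F = 0.714
Converged at V/F = 0.714.
Compositions from xᵢ = zᵢ/(1+V/F(Kᵢ−1)), yᵢ = Kᵢxᵢ:
  1: x = 0.272, y = 0.547
  2: x = 0.163, y = 0.286
  3: x = 0.565, y = 0.167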